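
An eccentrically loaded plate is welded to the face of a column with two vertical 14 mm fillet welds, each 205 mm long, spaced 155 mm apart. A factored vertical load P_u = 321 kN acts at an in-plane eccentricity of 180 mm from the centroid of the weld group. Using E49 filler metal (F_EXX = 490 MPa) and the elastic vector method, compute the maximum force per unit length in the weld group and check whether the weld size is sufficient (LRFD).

f_max ≈ 2460 N/mm; NOT adequate

Total weld length L_w = 410 mm. Treat welds as unit-width lines.
Polar moment about centroid: J = 2[d³/12 + d(b/2)²] = 2[205³/12 + 205×77.5²] = 3898000 mm³.
Direct shear f_v = P/L_w = 321×10³ / 410 = 782.9 N/mm (vertical).
Torsion M = P·e = 321×10³ × 180 = 57780000 N·mm.
Critical point at (x, y) = (77.5, 102.5) from centroid. f_tx = M·y/J = 1519 N/mm; f_ty = M·x/J = 1149 N/mm.
Resultant f_max = √[f_tx² + (f_v + f_ty)²] = √[1519² + (782.9 + 1149)²] = 2457 N/mm.
Capacity per unit length: φr_n = 0.75 × 0.6 × 490 × (0.707 × 14) = 2183 N/mm.
2457 > 2183 → NOT adequate.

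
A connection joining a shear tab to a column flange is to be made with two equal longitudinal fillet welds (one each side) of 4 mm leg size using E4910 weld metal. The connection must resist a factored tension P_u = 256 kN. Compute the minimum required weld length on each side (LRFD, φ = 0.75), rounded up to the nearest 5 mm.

L = 210 mm on each side

E49XX → F_EXX = 490 MPa.
Throat t_e = 0.707 × 4 = 2.828 mm.
φr_n = 0.75 × 0.6 × 490 × 2.828 × 10⁻³ = 0.6236 kN/mm.
L_req = P_u / φr_n = 256 / 0.6236 = 410.5 mm total.
Per side: 410.5 / 2 = 205.3 mm.
Round up → use L = 210 mm on each side.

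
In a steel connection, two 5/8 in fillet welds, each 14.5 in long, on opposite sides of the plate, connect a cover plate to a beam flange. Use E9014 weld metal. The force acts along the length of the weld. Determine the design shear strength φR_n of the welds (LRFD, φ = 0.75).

E90XX → F_EXX = 90 ksi.
Effective throat t_e = 0.707 × 0.625 = 0.4419 in.
Total length L = 29 in; A_we = 0.4419 × 29 = 12.81 in².
F_nw = 0.6 F_EXX = 0.6 × 90 = 54 ksi.
φR_n = 0.75 × 54 × 12.81 = 519 kip.

φR_n ≈ 519 kip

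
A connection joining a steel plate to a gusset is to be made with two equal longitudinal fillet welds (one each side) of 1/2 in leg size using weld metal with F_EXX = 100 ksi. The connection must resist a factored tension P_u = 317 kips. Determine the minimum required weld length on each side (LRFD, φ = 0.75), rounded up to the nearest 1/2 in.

Throat t_e = 0.707 × 0.5 = 0.3535 in.
φr_n = 0.75 × 0.6 × 100 × 0.3535 = 15.91 kips/in.
L_req = P_u / φr_n = 317 / 15.91 = 19.93 in total.
Per side: 19.93 / 2 = 9.964 in.
Round up → use L = 10 in on each side.

L = 10 in on each side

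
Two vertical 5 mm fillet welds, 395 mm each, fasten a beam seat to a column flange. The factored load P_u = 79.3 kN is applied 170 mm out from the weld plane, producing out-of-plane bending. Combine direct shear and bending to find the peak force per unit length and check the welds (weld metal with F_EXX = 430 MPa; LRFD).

f_max ≈ 278 N/mm; adequate

L_w = 2 × 395 = 790 mm; section modulus (unit throat) S = 2 × L²/6 = 52010 mm².
Direct shear f_v = P/L_w = 79.3×10³/790 = 100.4 N/mm.
Moment M = P × e = 79.3×10³ × 170 = 13481000 N·mm; bending f_b = M/S = 259.2 N/mm.
f_max = √(f_v² + f_b²) = √(100.4² + 259.2²) = 278 N/mm.
φr_n = 0.75 × 0.6 × 430 × (0.707 × 5) = 684 N/mm → adequate.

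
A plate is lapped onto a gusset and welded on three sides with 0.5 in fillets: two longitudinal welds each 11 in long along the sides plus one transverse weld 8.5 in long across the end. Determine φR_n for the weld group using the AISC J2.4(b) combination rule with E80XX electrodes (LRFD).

E80XX → F_EXX = 80 ksi.
t_e = 0.707 × 0.5 = 0.3535 in.
R_nwl = 0.6 × 80 × 0.3535 × 22 = 373.3 kip (longitudinal, 2 welds).
R_nwt = 0.6 × 80 × 0.3535 × 8.5 = 144.2 kip (transverse, base value).
(i) R_nwl + R_nwt = 517.5 kip; (ii) 0.85 R_nwl + 1.5 R_nwt = 533.6 kip.
R_n = max = 533.6 kip [governs: (ii)]; φR_n = 400.2 kip.

φR_n ≈ 400 kip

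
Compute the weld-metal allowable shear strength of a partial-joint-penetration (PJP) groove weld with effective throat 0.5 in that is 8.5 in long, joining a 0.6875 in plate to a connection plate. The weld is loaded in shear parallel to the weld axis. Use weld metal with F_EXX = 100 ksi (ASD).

R_n/Ω ≈ 128 kips

Effective throat (given) t_e = 0.5 in.
A_we = 0.5 × 8.5 = 4.25 in².
F_nw = 0.6 F_EXX = 60 ksi.
R_n/Ω = (60 × 4.25) / 2.0 = 127.5 kips.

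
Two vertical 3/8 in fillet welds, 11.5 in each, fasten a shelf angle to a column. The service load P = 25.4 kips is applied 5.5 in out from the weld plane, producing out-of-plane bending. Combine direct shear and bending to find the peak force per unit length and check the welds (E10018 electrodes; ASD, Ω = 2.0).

E100XX → F_EXX = 100 ksi.
L_w = 2 × 11.5 = 23 in; section modulus (unit throat) S = 2 × L²/6 = 44.08 in².
Direct shear f_v = P/L_w = 25.4/23 = 1.104 kip/in.
Moment M = P × e = 25.4 × 5.5 = 139.7 kip·in; bending f_b = M/S = 3.169 kip/in.
f_max = √(f_v² + f_b²) = √(1.104² + 3.169²) = 3.356 kip/in.
r_n/Ω = (1/2.0) × 0.6 × 100 × (0.707 × 0.375) = 7.954 kip/in → adequate.

f_max ≈ 3.36 kip/in; adequate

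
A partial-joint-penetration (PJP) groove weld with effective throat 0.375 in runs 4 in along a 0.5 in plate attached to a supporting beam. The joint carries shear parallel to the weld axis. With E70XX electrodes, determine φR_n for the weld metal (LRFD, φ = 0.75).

E70XX → F_EXX = 70 ksi.
Effective throat (given) t_e = 0.375 in.
A_we = 0.375 × 4 = 1.5 in².
F_nw = 0.6 F_EXX = 42 ksi.
φR_n = 0.75 × 42 × 1.5 = 47.25 kip.

φR_n ≈ 47.2 kip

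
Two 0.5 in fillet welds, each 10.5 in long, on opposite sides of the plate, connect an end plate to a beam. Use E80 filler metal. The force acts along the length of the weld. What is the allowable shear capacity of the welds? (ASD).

E80XX → F_EXX = 80 ksi.
Effective throat t_e = 0.707 × 0.5 = 0.3535 in.
Total length L = 21 in; A_we = 0.3535 × 21 = 7.423 in².
F_nw = 0.6 F_EXX = 0.6 × 80 = 48 ksi.
R_n = 48 × 7.423 = 356.3 kips; R_n/Ω = 356.3/2.0 = 178.2 kips.

R_n/Ω ≈ 178 kips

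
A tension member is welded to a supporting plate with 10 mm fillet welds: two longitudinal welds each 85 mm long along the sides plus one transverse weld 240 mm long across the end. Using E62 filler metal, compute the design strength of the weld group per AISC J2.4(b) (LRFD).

E62XX → F_EXX = 620 MPa.
t_e = 0.707 × 10 = 7.07 mm.
R_nwl = 0.6 × 620 × 7.07 × 170 × 10⁻³ = 447.1 kN (longitudinal, 2 welds).
R_nwt = 0.6 × 620 × 7.07 × 240 × 10⁻³ = 631.2 kN (transverse, base value).
(i) R_nwl + R_nwt = 1078 kN; (ii) 0.85 R_nwl + 1.5 R_nwt = 1327 kN.
R_n = max = 1327 kN [governs: (ii)]; φR_n = 995.1 kN.

φR_n ≈ 995 kN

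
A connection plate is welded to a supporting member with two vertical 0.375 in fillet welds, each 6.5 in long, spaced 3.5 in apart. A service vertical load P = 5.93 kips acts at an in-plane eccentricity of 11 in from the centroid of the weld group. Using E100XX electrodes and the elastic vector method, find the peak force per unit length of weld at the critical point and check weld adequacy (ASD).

E100XX → F_EXX = 100 ksi.
Total weld length L_w = 13 in. Treat welds as unit-width lines.
Polar moment about centroid: J = 2[d³/12 + d(b/2)²] = 2[6.5³/12 + 6.5×1.75²] = 85.58 in³.
Direct shear f_v = P/L_w = 5.93 / 13 = 0.4562 kip/in (vertical).
Torsion M = P·e = 5.93 × 11 = 65.23 kip·in.
Critical point at (x, y) = (1.75, 3.25) from centroid. f_tx = M·y/J = 2.477 kip/in; f_ty = M·x/J = 1.334 kip/in.
Resultant f_max = √[f_tx² + (f_v + f_ty)²] = √[2.477² + (0.4562 + 1.334)²] = 3.056 kip/in.
Capacity per unit length: r_n/Ω = (1/2.0) × 0.6 × 100 × (0.707 × 0.375) = 7.954 kip/in.
3.056 ≤ 7.954 → adequate.

f_max ≈ 3.06 kip/in; adequate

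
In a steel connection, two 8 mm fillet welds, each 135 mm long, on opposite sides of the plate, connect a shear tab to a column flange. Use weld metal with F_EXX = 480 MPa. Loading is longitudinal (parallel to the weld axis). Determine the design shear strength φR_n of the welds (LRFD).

φR_n ≈ 330 kN

Effective throat t_e = 0.707 × 8 = 5.656 mm.
Total length L = 270 mm; A_we = 5.656 × 270 = 1527 mm².
F_nw = 0.6 F_EXX = 0.6 × 480 = 288 MPa.
φR_n = 0.75 × 288 × 1527 × 10⁻³ = 329.9 kN.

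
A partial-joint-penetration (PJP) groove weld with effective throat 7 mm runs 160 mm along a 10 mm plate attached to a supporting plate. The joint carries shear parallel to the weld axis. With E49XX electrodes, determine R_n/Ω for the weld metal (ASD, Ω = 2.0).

E49XX → F_EXX = 490 MPa.
Effective throat (given) t_e = 7 mm.
A_we = 7 × 160 = 1120 mm².
F_nw = 0.6 F_EXX = 294 MPa.
R_n/Ω = (294 × 1120) / 2.0 × 10⁻³ = 164.6 kN.

R_n/Ω ≈ 165 kN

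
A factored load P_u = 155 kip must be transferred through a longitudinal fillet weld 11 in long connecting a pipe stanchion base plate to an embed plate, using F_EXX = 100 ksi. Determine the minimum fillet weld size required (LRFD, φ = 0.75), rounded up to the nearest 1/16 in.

w = 1/2 in

Total weld length L = 11 in.
Required throat t_e = P_u / (φ × 0.6 F_EXX × L) = 155 / (0.75 × 0.6 × 100 × 11) = 0.3131 in.
Required leg w = t_e / 0.707 = 0.4429 in → use 1/2 in.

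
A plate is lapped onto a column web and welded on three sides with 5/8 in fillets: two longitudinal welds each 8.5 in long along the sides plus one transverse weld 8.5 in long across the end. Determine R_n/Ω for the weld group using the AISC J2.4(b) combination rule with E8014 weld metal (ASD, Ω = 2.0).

E80XX → F_EXX = 80 ksi.
t_e = 0.707 × 0.625 = 0.4419 in.
R_nwl = 0.6 × 80 × 0.4419 × 17 = 360.6 kip (longitudinal, 2 welds).
R_nwt = 0.6 × 80 × 0.4419 × 8.5 = 180.3 kip (transverse, base value).
(i) R_nwl + R_nwt = 540.9 kip; (ii) 0.85 R_nwl + 1.5 R_nwt = 576.9 kip.
R_n = max = 576.9 kip [governs: (ii)]; R_n/Ω = 288.5 kip.

R_n/Ω ≈ 288 kip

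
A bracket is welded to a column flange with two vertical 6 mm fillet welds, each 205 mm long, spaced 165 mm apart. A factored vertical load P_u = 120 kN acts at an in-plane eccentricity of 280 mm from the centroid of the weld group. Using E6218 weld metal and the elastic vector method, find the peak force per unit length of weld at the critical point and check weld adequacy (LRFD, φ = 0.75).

f_max ≈ 1250 N/mm; NOT adequate

E62XX → F_EXX = 620 MPa.
Total weld length L_w = 410 mm. Treat welds as unit-width lines.
Polar moment about centroid: J = 2[d³/12 + d(b/2)²] = 2[205³/12 + 205×82.5²] = 4226000 mm³.
Direct shear f_v = P/L_w = 120×10³ / 410 = 292.7 N/mm (vertical).
Torsion M = P·e = 120×10³ × 280 = 33600000 N·mm.
Critical point at (x, y) = (82.5, 102.5) from centroid. f_tx = M·y/J = 814.9 N/mm; f_ty = M·x/J = 655.9 N/mm.
Resultant f_max = √[f_tx² + (f_v + f_ty)²] = √[814.9² + (292.7 + 655.9)²] = 1251 N/mm.
Capacity per unit length: φr_n = 0.75 × 0.6 × 620 × (0.707 × 6) = 1184 N/mm.
1251 > 1184 → NOT adequate.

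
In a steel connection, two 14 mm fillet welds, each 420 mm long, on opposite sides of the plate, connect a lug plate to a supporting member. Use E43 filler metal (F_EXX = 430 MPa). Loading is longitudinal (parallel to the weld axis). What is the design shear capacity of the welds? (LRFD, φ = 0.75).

Effective throat t_e = 0.707 × 14 = 9.898 mm.
Total length L = 840 mm; A_we = 9.898 × 840 = 8314 mm².
F_nw = 0.6 F_EXX = 0.6 × 430 = 258 MPa.
φR_n = 0.75 × 258 × 8314 × 10⁻³ = 1609 kN.

φR_n ≈ 1610 kN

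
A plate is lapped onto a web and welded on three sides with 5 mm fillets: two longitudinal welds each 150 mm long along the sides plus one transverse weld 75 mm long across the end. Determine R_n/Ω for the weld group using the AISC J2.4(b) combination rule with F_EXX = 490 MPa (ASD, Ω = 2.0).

R_n/Ω ≈ 195 kN

t_e = 0.707 × 5 = 3.535 mm.
R_nwl = 0.6 × 490 × 3.535 × 300 × 10⁻³ = 311.8 kN (longitudinal, 2 welds).
R_nwt = 0.6 × 490 × 3.535 × 75 × 10⁻³ = 77.95 kN (transverse, base value).
(i) R_nwl + R_nwt = 389.7 kN; (ii) 0.85 R_nwl + 1.5 R_nwt = 381.9 kN.
R_n = max = 389.7 kN [governs: (i)]; R_n/Ω = 194.9 kN.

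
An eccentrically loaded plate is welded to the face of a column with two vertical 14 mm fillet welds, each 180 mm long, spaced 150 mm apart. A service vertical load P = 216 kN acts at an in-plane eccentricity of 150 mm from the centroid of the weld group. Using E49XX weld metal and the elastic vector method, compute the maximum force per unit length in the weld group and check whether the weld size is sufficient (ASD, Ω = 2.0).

f_max ≈ 1710 N/mm; NOT adequate

E49XX → F_EXX = 490 MPa.
Total weld length L_w = 360 mm. Treat welds as unit-width lines.
Polar moment about centroid: J = 2[d³/12 + d(b/2)²] = 2[180³/12 + 180×75²] = 2997000 mm³.
Direct shear f_v = P/L_w = 216×10³ / 360 = 600 N/mm (vertical).
Torsion M = P·e = 216×10³ × 150 = 32400000 N·mm.
Critical point at (x, y) = (75, 90) from centroid. f_tx = M·y/J = 973 N/mm; f_ty = M·x/J = 810.8 N/mm.
Resultant f_max = √[f_tx² + (f_v + f_ty)²] = √[973² + (600 + 810.8)²] = 1714 N/mm.
Capacity per unit length: r_n/Ω = (1/2.0) × 0.6 × 490 × (0.707 × 14) = 1455 N/mm.
1714 > 1455 → NOT adequate.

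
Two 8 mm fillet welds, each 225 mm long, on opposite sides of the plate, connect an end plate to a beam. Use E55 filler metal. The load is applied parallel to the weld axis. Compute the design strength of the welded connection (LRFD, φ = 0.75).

E55XX → F_EXX = 550 MPa.
Effective throat t_e = 0.707 × 8 = 5.656 mm.
Total length L = 450 mm; A_we = 5.656 × 450 = 2545 mm².
F_nw = 0.6 F_EXX = 0.6 × 550 = 330 MPa.
φR_n = 0.75 × 330 × 2545 × 10⁻³ = 629.9 kN.

φR_n ≈ 630 kN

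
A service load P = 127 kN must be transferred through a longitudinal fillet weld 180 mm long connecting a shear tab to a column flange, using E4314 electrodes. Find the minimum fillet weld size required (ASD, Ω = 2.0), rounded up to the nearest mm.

w = 8 mm

E43XX → F_EXX = 430 MPa.
Total weld length L = 180 mm.
Required throat t_e = P × Ω / (0.6 F_EXX × L) = 127 × 2.0 / (0.6 × 430 × 180 × 10⁻³) = 5.469 mm.
Required leg w = t_e / 0.707 = 7.736 mm → use 8 mm.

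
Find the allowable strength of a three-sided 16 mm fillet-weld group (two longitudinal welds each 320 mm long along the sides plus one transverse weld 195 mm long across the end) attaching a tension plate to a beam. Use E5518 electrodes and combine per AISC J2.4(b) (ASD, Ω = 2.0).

R_n/Ω ≈ 1560 kN

E55XX → F_EXX = 550 MPa.
t_e = 0.707 × 16 = 11.31 mm.
R_nwl = 0.6 × 550 × 11.31 × 640 × 10⁻³ = 2389 kN (longitudinal, 2 welds).
R_nwt = 0.6 × 550 × 11.31 × 195 × 10⁻³ = 727.9 kN (transverse, base value).
(i) R_nwl + R_nwt = 3117 kN; (ii) 0.85 R_nwl + 1.5 R_nwt = 3123 kN.
R_n = max = 3123 kN [governs: (ii)]; R_n/Ω = 1561 kN.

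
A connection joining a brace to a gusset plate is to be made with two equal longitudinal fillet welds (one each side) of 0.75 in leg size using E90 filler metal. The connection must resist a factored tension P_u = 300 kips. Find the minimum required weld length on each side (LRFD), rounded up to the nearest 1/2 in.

E90XX → F_EXX = 90 ksi.
Throat t_e = 0.707 × 0.75 = 0.5302 in.
φr_n = 0.75 × 0.6 × 90 × 0.5302 = 21.48 kips/in.
L_req = P_u / φr_n = 300 / 21.48 = 13.97 in total.
Per side: 13.97 / 2 = 6.985 in.
Round up → use L = 7 in on each side.

L = 7 in on each side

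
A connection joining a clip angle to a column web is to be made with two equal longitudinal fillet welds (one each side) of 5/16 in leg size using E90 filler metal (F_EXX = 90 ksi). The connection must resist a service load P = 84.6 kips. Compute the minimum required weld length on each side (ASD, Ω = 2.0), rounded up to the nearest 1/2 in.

L = 7.5 in on each side

Throat t_e = 0.707 × 0.3125 = 0.2209 in.
r_n/Ω = (0.6 × 90 × 0.2209) / 2.0 = 5.965 kip/in.
L_req = P / (r_n/Ω) = 84.6 / 5.965 = 14.18 in total.
Per side: 14.18 / 2 = 7.091 in.
Round up → use L = 7.5 in on each side.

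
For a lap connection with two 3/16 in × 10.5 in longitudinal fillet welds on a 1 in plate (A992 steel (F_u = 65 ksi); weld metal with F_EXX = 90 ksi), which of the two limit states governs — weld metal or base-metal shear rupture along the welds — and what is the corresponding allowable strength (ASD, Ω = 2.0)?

t_e = 0.707 × 0.1875 = 0.1326 in; L = 21 in.
Weld metal: R_n/Ω = (1/2.0) × 0.6 × 90 × 0.1326 × 21 = 75.16 kip.
Base metal (shear rupture): R_n/Ω = (1/2.0) × 0.6 × 65 × 1 × 21 = 409.5 kip.
Governing: weld metal.

R_n/Ω ≈ 75.2 kip (weld metal governs)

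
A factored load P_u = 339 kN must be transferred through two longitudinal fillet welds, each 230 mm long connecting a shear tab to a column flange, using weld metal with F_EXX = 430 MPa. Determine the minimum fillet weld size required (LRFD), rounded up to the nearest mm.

w = 6 mm

Total weld length L = 460 mm.
Required throat t_e = P_u / (φ × 0.6 F_EXX × L) = 339 / (0.75 × 0.6 × 430 × 460 × 10⁻³) = 3.809 mm.
Required leg w = t_e / 0.707 = 5.387 mm → use 6 mm.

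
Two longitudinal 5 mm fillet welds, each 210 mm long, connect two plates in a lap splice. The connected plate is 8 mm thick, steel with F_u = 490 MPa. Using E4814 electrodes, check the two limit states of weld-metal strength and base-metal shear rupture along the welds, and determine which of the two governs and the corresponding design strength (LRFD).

φR_n ≈ 321 kN (weld metal governs)

E48XX → F_EXX = 480 MPa.
t_e = 0.707 × 5 = 3.535 mm; L = 420 mm.
Weld metal: φR_n = 0.75 × 0.6 × 480 × 3.535 × 420 × 10⁻³ = 320.7 kN.
Base metal (shear rupture): φR_n = 0.75 × 0.6 × 490 × 8 × 420 × 10⁻³ = 740.9 kN.
Governing: weld metal.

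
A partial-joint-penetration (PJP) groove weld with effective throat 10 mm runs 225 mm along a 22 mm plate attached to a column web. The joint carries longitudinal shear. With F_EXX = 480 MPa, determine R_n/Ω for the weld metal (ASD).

R_n/Ω ≈ 324 kN

Effective throat (given) t_e = 10 mm.
A_we = 10 × 225 = 2250 mm².
F_nw = 0.6 F_EXX = 288 MPa.
R_n/Ω = (288 × 2250) / 2.0 × 10⁻³ = 324 kN.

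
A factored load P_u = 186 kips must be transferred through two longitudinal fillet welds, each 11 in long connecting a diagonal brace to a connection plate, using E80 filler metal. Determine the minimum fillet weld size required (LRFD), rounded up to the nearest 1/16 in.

w = 3/8 in

E80XX → F_EXX = 80 ksi.
Total weld length L = 22 in.
Required throat t_e = P_u / (φ × 0.6 F_EXX × L) = 186 / (0.75 × 0.6 × 80 × 22) = 0.2348 in.
Required leg w = t_e / 0.707 = 0.3322 in → use 3/8 in.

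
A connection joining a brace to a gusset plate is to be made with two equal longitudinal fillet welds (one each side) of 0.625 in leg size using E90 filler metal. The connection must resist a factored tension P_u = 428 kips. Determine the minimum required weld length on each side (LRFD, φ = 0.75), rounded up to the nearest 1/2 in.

L = 12 in on each side

E90XX → F_EXX = 90 ksi.
Throat t_e = 0.707 × 0.625 = 0.4419 in.
φr_n = 0.75 × 0.6 × 90 × 0.4419 = 17.9 kips/in.
L_req = P_u / φr_n = 428 / 17.9 = 23.92 in total.
Per side: 23.92 / 2 = 11.96 in.
Round up → use L = 12 in on each side.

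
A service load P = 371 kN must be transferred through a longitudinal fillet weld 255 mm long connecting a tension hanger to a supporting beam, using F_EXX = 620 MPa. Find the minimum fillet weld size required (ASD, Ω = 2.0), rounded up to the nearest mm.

w = 12 mm

Total weld length L = 255 mm.
Required throat t_e = P × Ω / (0.6 F_EXX × L) = 371 × 2.0 / (0.6 × 620 × 255 × 10⁻³) = 7.822 mm.
Required leg w = t_e / 0.707 = 11.06 mm → use 12 mm.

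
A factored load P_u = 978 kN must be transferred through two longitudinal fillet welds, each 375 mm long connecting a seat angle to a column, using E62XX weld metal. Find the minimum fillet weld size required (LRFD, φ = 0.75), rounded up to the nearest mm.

w = 7 mm

E62XX → F_EXX = 620 MPa.
Total weld length L = 750 mm.
Required throat t_e = P_u / (φ × 0.6 F_EXX × L) = 978 / (0.75 × 0.6 × 620 × 750 × 10⁻³) = 4.674 mm.
Required leg w = t_e / 0.707 = 6.611 mm → use 7 mm.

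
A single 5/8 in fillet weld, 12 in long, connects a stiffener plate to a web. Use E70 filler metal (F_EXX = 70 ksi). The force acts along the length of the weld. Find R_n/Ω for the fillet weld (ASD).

R_n/Ω ≈ 111 kips

Effective throat t_e = 0.707 × 0.625 = 0.4419 in.
Total length L = 12 in; A_we = 0.4419 × 12 = 5.302 in².
F_nw = 0.6 F_EXX = 0.6 × 70 = 42 ksi.
R_n = 42 × 5.302 = 222.7 kips; R_n/Ω = 222.7/2.0 = 111.4 kips.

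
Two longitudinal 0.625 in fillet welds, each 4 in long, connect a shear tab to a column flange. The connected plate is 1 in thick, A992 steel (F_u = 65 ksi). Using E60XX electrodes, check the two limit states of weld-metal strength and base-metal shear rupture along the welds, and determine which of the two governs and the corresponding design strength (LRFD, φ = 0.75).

φR_n ≈ 95.4 kip (weld metal governs)

E60XX → F_EXX = 60 ksi.
t_e = 0.707 × 0.625 = 0.4419 in; L = 8 in.
Weld metal: φR_n = 0.75 × 0.6 × 60 × 0.4419 × 8 = 95.44 kip.
Base metal (shear rupture): φR_n = 0.75 × 0.6 × 65 × 1 × 8 = 234 kip.
Governing: weld metal.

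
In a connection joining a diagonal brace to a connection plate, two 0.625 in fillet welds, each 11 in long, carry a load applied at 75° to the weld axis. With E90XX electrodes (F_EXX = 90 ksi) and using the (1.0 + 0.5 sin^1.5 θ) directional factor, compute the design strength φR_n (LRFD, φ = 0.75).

φR_n ≈ 581 kips

t_e = 0.707 × 0.625 = 0.4419 in; A_we = 0.4419 × 22 = 9.721 in².
Directional factor: 1.0 + 0.5 sin^1.5(75°) = 1.475.
F_nw = 0.6 × 90 × 1.475 = 79.63 ksi.
φR_n = 0.75 × 79.63 × 9.721 = 580.6 kips.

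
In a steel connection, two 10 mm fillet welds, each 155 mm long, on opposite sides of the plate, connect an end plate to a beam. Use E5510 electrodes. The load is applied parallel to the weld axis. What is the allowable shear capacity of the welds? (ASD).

E55XX → F_EXX = 550 MPa.
Effective throat t_e = 0.707 × 10 = 7.07 mm.
Total length L = 310 mm; A_we = 7.07 × 310 = 2192 mm².
F_nw = 0.6 F_EXX = 0.6 × 550 = 330 MPa.
R_n = 330 × 2192 × 10⁻³ = 723.3 kN; R_n/Ω = 723.3/2.0 = 361.6 kN.

R_n/Ω ≈ 362 kN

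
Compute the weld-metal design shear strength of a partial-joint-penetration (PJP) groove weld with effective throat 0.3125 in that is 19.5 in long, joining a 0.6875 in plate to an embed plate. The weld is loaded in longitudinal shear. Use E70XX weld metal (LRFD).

φR_n ≈ 192 kip

E70XX → F_EXX = 70 ksi.
Effective throat (given) t_e = 0.3125 in.
A_we = 0.3125 × 19.5 = 6.094 in².
F_nw = 0.6 F_EXX = 42 ksi.
φR_n = 0.75 × 42 × 6.094 = 192 kip.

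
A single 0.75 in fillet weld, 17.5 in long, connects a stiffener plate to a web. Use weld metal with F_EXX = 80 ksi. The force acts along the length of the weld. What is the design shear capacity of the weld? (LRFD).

φR_n ≈ 334 kip

Effective throat t_e = 0.707 × 0.75 = 0.5302 in.
Total length L = 17.5 in; A_we = 0.5302 × 17.5 = 9.279 in².
F_nw = 0.6 F_EXX = 0.6 × 80 = 48 ksi.
φR_n = 0.75 × 48 × 9.279 = 334.1 kip.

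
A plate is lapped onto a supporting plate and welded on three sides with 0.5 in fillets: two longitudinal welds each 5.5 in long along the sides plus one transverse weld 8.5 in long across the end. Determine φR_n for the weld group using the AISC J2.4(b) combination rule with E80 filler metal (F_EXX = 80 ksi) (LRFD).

φR_n ≈ 281 kip

t_e = 0.707 × 0.5 = 0.3535 in.
R_nwl = 0.6 × 80 × 0.3535 × 11 = 186.6 kip (longitudinal, 2 welds).
R_nwt = 0.6 × 80 × 0.3535 × 8.5 = 144.2 kip (transverse, base value).
(i) R_nwl + R_nwt = 330.9 kip; (ii) 0.85 R_nwl + 1.5 R_nwt = 375 kip.
R_n = max = 375 kip [governs: (ii)]; φR_n = 281.2 kip.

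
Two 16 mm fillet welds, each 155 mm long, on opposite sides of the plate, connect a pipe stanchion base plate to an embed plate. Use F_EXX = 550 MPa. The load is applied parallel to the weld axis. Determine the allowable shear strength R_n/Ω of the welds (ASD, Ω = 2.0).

R_n/Ω ≈ 579 kN

Effective throat t_e = 0.707 × 16 = 11.31 mm.
Total length L = 310 mm; A_we = 11.31 × 310 = 3507 mm².
F_nw = 0.6 F_EXX = 0.6 × 550 = 330 MPa.
R_n = 330 × 3507 × 10⁻³ = 1157 kN; R_n/Ω = 1157/2.0 = 578.6 kN.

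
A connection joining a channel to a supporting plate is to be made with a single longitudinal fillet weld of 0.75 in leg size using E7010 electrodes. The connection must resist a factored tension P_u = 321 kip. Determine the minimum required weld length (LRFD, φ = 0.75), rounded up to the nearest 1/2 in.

E70XX → F_EXX = 70 ksi.
Throat t_e = 0.707 × 0.75 = 0.5302 in.
φr_n = 0.75 × 0.6 × 70 × 0.5302 = 16.7 kip/in.
L_req = P_u / φr_n = 321 / 16.7 = 19.22 in total.
Round up → use L = 19.5 in.

L = 19.5 in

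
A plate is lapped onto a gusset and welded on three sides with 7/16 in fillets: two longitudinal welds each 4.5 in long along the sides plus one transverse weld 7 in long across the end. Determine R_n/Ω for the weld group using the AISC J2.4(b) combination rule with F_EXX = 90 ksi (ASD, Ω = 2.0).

R_n/Ω ≈ 152 kip

t_e = 0.707 × 0.4375 = 0.3093 in.
R_nwl = 0.6 × 90 × 0.3093 × 9 = 150.3 kip (longitudinal, 2 welds).
R_nwt = 0.6 × 90 × 0.3093 × 7 = 116.9 kip (transverse, base value).
(i) R_nwl + R_nwt = 267.2 kip; (ii) 0.85 R_nwl + 1.5 R_nwt = 303.2 kip.
R_n = max = 303.2 kip [governs: (ii)]; R_n/Ω = 151.6 kip.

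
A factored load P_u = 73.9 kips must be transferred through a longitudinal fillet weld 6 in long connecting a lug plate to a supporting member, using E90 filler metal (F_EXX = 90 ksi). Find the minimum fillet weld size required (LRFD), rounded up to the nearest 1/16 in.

w = 7/16 in

Total weld length L = 6 in.
Required throat t_e = P_u / (φ × 0.6 F_EXX × L) = 73.9 / (0.75 × 0.6 × 90 × 6) = 0.3041 in.
Required leg w = t_e / 0.707 = 0.4301 in → use 7/16 in.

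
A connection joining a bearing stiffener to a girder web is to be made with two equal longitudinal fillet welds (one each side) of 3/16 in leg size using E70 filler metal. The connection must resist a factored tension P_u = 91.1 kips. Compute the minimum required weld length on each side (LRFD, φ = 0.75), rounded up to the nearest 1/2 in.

E70XX → F_EXX = 70 ksi.
Throat t_e = 0.707 × 0.1875 = 0.1326 in.
φr_n = 0.75 × 0.6 × 70 × 0.1326 = 4.176 kips/in.
L_req = P_u / φr_n = 91.1 / 4.176 = 21.82 in total.
Per side: 21.82 / 2 = 10.91 in.
Round up → use L = 11 in on each side.

L = 11 in on each side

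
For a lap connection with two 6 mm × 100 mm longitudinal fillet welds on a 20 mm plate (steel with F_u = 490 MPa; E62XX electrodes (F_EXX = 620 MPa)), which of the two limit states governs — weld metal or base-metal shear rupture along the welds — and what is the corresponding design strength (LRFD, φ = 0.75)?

t_e = 0.707 × 6 = 4.242 mm; L = 200 mm.
Weld metal: φR_n = 0.75 × 0.6 × 620 × 4.242 × 200 × 10⁻³ = 236.7 kN.
Base metal (shear rupture): φR_n = 0.75 × 0.6 × 490 × 20 × 200 × 10⁻³ = 882 kN.
Governing: weld metal.

φR_n ≈ 237 kN (weld metal governs)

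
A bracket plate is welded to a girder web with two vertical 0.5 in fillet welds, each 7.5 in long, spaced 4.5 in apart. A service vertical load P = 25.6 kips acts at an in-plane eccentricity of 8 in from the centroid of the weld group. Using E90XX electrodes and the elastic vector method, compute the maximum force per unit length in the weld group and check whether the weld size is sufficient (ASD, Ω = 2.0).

f_max ≈ 7.15 kip/in; adequate

E90XX → F_EXX = 90 ksi.
Total weld length L_w = 15 in. Treat welds as unit-width lines.
Polar moment about centroid: J = 2[d³/12 + d(b/2)²] = 2[7.5³/12 + 7.5×2.25²] = 146.2 in³.
Direct shear f_v = P/L_w = 25.6 / 15 = 1.707 kip/in (vertical).
Torsion M = P·e = 25.6 × 8 = 204.8 kip·in.
Critical point at (x, y) = (2.25, 3.75) from centroid. f_tx = M·y/J = 5.251 kip/in; f_ty = M·x/J = 3.151 kip/in.
Resultant f_max = √[f_tx² + (f_v + f_ty)²] = √[5.251² + (1.707 + 3.151)²] = 7.153 kip/in.
Capacity per unit length: r_n/Ω = (1/2.0) × 0.6 × 90 × (0.707 × 0.5) = 9.544 kip/in.
7.153 ≤ 9.544 → adequate.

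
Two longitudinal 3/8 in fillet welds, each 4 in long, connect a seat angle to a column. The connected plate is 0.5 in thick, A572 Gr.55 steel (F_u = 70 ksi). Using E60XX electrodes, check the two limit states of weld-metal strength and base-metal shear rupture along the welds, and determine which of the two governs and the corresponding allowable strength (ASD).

R_n/Ω ≈ 38.2 kips (weld metal governs)

E60XX → F_EXX = 60 ksi.
t_e = 0.707 × 0.375 = 0.2651 in; L = 8 in.
Weld metal: R_n/Ω = (1/2.0) × 0.6 × 60 × 0.2651 × 8 = 38.18 kips.
Base metal (shear rupture): R_n/Ω = (1/2.0) × 0.6 × 70 × 0.5 × 8 = 84 kips.
Governing: weld metal.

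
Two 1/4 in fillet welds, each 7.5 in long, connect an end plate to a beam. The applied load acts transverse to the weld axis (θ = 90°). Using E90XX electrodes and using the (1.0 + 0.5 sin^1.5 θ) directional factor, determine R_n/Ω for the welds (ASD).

E90XX → F_EXX = 90 ksi.
t_e = 0.707 × 0.25 = 0.1767 in; A_we = 0.1767 × 15 = 2.651 in².
Directional factor: 1.0 + 0.5 sin^1.5(90°) = 1.5.
F_nw = 0.6 × 90 × 1.5 = 81 ksi.
R_n/Ω = (81 × 2.651) / 2.0 = 107.4 kip.

R_n/Ω ≈ 107 kip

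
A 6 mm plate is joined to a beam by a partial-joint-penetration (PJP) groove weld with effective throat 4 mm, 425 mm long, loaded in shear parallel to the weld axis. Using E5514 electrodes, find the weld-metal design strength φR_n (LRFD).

E55XX → F_EXX = 550 MPa.
Effective throat (given) t_e = 4 mm.
A_we = 4 × 425 = 1700 mm².
F_nw = 0.6 F_EXX = 330 MPa.
φR_n = 0.75 × 330 × 1700 × 10⁻³ = 420.8 kN.

φR_n ≈ 421 kN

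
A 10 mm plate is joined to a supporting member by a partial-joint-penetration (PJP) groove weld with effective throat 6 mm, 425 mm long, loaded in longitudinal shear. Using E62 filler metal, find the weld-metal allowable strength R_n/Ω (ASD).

E62XX → F_EXX = 620 MPa.
Effective throat (given) t_e = 6 mm.
A_we = 6 × 425 = 2550 mm².
F_nw = 0.6 F_EXX = 372 MPa.
R_n/Ω = (372 × 2550) / 2.0 × 10⁻³ = 474.3 kN.

R_n/Ω ≈ 474 kN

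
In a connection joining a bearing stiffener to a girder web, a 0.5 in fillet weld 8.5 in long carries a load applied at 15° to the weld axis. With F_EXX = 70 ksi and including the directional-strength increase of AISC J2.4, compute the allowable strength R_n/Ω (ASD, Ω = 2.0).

t_e = 0.707 × 0.5 = 0.3535 in; A_we = 0.3535 × 8.5 = 3.005 in².
Directional factor: 1.0 + 0.5 sin^1.5(15°) = 1.066.
F_nw = 0.6 × 70 × 1.066 = 44.77 ksi.
R_n/Ω = (44.77 × 3.005) / 2.0 = 67.25 kips.

R_n/Ω ≈ 67.3 kips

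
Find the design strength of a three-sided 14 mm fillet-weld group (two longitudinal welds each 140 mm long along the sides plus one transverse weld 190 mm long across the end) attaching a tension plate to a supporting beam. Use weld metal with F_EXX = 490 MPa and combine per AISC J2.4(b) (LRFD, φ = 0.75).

φR_n ≈ 1140 kN

t_e = 0.707 × 14 = 9.898 mm.
R_nwl = 0.6 × 490 × 9.898 × 280 × 10⁻³ = 814.8 kN (longitudinal, 2 welds).
R_nwt = 0.6 × 490 × 9.898 × 190 × 10⁻³ = 552.9 kN (transverse, base value).
(i) R_nwl + R_nwt = 1368 kN; (ii) 0.85 R_nwl + 1.5 R_nwt = 1522 kN.
R_n = max = 1522 kN [governs: (ii)]; φR_n = 1141 kN.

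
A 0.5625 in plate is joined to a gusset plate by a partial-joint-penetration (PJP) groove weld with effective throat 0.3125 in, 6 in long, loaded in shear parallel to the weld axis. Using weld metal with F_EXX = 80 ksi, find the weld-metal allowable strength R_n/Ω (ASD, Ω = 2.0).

Effective throat (given) t_e = 0.3125 in.
A_we = 0.3125 × 6 = 1.875 in².
F_nw = 0.6 F_EXX = 48 ksi.
R_n/Ω = (48 × 1.875) / 2.0 = 45 kips.

R_n/Ω ≈ 45 kips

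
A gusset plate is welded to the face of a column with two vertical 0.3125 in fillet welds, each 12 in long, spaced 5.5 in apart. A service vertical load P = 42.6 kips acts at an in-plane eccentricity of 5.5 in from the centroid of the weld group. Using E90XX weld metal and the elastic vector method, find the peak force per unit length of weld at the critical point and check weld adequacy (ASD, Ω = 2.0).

E90XX → F_EXX = 90 ksi.
Total weld length L_w = 24 in. Treat welds as unit-width lines.
Polar moment about centroid: J = 2[d³/12 + d(b/2)²] = 2[12³/12 + 12×2.75²] = 469.5 in³.
Direct shear f_v = P/L_w = 42.6 / 24 = 1.775 kip/in (vertical).
Torsion M = P·e = 42.6 × 5.5 = 234.3 kip·in.
Critical point at (x, y) = (2.75, 6) from centroid. f_tx = M·y/J = 2.994 kip/in; f_ty = M·x/J = 1.372 kip/in.
Resultant f_max = √[f_tx² + (f_v + f_ty)²] = √[2.994² + (1.775 + 1.372)²] = 4.344 kip/in.
Capacity per unit length: r_n/Ω = (1/2.0) × 0.6 × 90 × (0.707 × 0.3125) = 5.965 kip/in.
4.344 ≤ 5.965 → adequate.

f_max ≈ 4.34 kip/in; adequate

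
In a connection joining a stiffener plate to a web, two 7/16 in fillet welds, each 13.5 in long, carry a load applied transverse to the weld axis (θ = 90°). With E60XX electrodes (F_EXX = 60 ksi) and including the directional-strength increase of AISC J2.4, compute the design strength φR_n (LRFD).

φR_n ≈ 338 kip

t_e = 0.707 × 0.4375 = 0.3093 in; A_we = 0.3093 × 27 = 8.351 in².
Directional factor: 1.0 + 0.5 sin^1.5(90°) = 1.5.
F_nw = 0.6 × 60 × 1.5 = 54 ksi.
φR_n = 0.75 × 54 × 8.351 = 338.2 kip.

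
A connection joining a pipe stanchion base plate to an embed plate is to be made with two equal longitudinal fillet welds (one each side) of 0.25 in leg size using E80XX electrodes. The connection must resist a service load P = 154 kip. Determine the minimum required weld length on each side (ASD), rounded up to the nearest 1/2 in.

E80XX → F_EXX = 80 ksi.
Throat t_e = 0.707 × 0.25 = 0.1767 in.
r_n/Ω = (0.6 × 80 × 0.1767) / 2.0 = 4.242 kip/in.
L_req = P / (r_n/Ω) = 154 / 4.242 = 36.3 in total.
Per side: 36.3 / 2 = 18.15 in.
Round up → use L = 18.5 in on each side.

L = 18.5 in on each side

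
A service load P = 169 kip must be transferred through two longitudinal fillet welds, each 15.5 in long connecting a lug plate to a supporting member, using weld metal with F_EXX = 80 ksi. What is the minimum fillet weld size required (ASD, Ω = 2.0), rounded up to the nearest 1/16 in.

Total weld length L = 31 in.
Required throat t_e = P × Ω / (0.6 F_EXX × L) = 169 × 2.0 / (0.6 × 80 × 31) = 0.2272 in.
Required leg w = t_e / 0.707 = 0.3213 in → use 3/8 in.

w = 3/8 in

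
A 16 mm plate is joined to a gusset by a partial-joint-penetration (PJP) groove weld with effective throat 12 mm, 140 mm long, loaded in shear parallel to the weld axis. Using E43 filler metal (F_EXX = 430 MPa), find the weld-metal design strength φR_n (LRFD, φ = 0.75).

φR_n ≈ 325 kN

Effective throat (given) t_e = 12 mm.
A_we = 12 × 140 = 1680 mm².
F_nw = 0.6 F_EXX = 258 MPa.
φR_n = 0.75 × 258 × 1680 × 10⁻³ = 325.1 kN.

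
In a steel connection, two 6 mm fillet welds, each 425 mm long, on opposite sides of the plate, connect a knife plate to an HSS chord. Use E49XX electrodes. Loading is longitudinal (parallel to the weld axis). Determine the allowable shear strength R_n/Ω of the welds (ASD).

E49XX → F_EXX = 490 MPa.
Effective throat t_e = 0.707 × 6 = 4.242 mm.
Total length L = 850 mm; A_we = 4.242 × 850 = 3606 mm².
F_nw = 0.6 F_EXX = 0.6 × 490 = 294 MPa.
R_n = 294 × 3606 × 10⁻³ = 1060 kN; R_n/Ω = 1060/2.0 = 530 kN.

R_n/Ω ≈ 530 kN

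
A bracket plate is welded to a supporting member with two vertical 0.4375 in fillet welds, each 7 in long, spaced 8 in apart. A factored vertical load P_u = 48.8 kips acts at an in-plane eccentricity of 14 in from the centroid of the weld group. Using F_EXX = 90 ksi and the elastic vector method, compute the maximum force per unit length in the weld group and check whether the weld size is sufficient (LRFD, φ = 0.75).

Total weld length L_w = 14 in. Treat welds as unit-width lines.
Polar moment about centroid: J = 2[d³/12 + d(b/2)²] = 2[7³/12 + 7×4²] = 281.2 in³.
Direct shear f_v = P/L_w = 48.8 / 14 = 3.486 kip/in (vertical).
Torsion M = P·e = 48.8 × 14 = 683.2 kip·in.
Critical point at (x, y) = (4, 3.5) from centroid. f_tx = M·y/J = 8.505 kip/in; f_ty = M·x/J = 9.72 kip/in.
Resultant f_max = √[f_tx² + (f_v + f_ty)²] = √[8.505² + (3.486 + 9.72)²] = 15.71 kip/in.
Capacity per unit length: φr_n = 0.75 × 0.6 × 90 × (0.707 × 0.4375) = 12.53 kip/in.
15.71 > 12.53 → NOT adequate.

f_max ≈ 15.7 kip/in; NOT adequate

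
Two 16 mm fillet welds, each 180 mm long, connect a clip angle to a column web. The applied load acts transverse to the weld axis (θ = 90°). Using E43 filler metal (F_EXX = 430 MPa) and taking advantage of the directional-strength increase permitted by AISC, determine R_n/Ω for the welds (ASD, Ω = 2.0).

t_e = 0.707 × 16 = 11.31 mm; A_we = 11.31 × 360 = 4072 mm².
Directional factor: 1.0 + 0.5 sin^1.5(90°) = 1.5.
F_nw = 0.6 × 430 × 1.5 = 387 MPa.
R_n/Ω = (387 × 4072) / 2.0 × 10⁻³ = 788 kN.

R_n/Ω ≈ 788 kN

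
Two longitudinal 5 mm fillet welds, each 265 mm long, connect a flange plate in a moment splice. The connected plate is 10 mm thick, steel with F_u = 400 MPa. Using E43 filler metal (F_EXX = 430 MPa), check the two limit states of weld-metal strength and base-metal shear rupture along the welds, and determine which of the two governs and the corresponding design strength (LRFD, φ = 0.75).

t_e = 0.707 × 5 = 3.535 mm; L = 530 mm.
Weld metal: φR_n = 0.75 × 0.6 × 430 × 3.535 × 530 × 10⁻³ = 362.5 kN.
Base metal (shear rupture): φR_n = 0.75 × 0.6 × 400 × 10 × 530 × 10⁻³ = 954 kN.
Governing: weld metal.

φR_n ≈ 363 kN (weld metal governs)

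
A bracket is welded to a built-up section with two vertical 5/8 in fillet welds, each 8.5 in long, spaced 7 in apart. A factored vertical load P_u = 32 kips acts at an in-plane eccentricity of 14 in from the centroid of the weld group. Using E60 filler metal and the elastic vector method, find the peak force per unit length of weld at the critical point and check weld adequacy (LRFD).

E60XX → F_EXX = 60 ksi.
Total weld length L_w = 17 in. Treat welds as unit-width lines.
Polar moment about centroid: J = 2[d³/12 + d(b/2)²] = 2[8.5³/12 + 8.5×3.5²] = 310.6 in³.
Direct shear f_v = P/L_w = 32 / 17 = 1.882 kip/in (vertical).
Torsion M = P·e = 32 × 14 = 448 kip·in.
Critical point at (x, y) = (3.5, 4.25) from centroid. f_tx = M·y/J = 6.13 kip/in; f_ty = M·x/J = 5.048 kip/in.
Resultant f_max = √[f_tx² + (f_v + f_ty)²] = √[6.13² + (1.882 + 5.048)²] = 9.253 kip/in.
Capacity per unit length: φr_n = 0.75 × 0.6 × 60 × (0.707 × 0.625) = 11.93 kip/in.
9.253 ≤ 11.93 → adequate.

f_max ≈ 9.25 kip/in; adequate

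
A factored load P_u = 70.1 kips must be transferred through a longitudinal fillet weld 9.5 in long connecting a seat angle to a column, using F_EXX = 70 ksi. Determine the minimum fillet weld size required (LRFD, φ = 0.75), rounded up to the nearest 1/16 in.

w = 3/8 in

Total weld length L = 9.5 in.
Required throat t_e = P_u / (φ × 0.6 F_EXX × L) = 70.1 / (0.75 × 0.6 × 70 × 9.5) = 0.2343 in.
Required leg w = t_e / 0.707 = 0.3313 in → use 3/8 in.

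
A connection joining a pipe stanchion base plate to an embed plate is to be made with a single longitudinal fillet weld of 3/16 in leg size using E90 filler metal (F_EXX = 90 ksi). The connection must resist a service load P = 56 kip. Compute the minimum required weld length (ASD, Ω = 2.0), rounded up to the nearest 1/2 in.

L = 16 in

Throat t_e = 0.707 × 0.1875 = 0.1326 in.
r_n/Ω = (0.6 × 90 × 0.1326) / 2.0 = 3.579 kip/in.
L_req = P / (r_n/Ω) = 56 / 3.579 = 15.65 in total.
Round up → use L = 16 in.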